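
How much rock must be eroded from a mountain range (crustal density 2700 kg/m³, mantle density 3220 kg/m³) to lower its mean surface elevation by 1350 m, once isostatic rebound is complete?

8360 m

Net drop Δ = e − u = e − e ρ_c/ρ_m = e (ρ_m − ρ_c)/ρ_m.
e = Δ ρ_m/(ρ_m − ρ_c) = 1350 m × 3220/520 = 8360 m.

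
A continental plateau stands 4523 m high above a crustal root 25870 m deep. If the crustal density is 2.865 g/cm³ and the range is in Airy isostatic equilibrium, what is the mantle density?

3.37 g/cm³

Airy balance: ρ_c h = (ρ_m − ρ_c) r → ρ_m = ρ_c (1 + h/r).
ρ_m = 2.865 × (1 + 4523 m/25870 m) = 3.37 g/cm³.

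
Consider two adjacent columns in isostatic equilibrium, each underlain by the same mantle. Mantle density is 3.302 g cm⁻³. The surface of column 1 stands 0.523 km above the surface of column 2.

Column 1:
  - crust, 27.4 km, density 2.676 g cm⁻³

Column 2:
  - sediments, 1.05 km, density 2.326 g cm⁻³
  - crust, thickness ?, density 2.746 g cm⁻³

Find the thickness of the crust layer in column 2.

Take the compensation level at the base of the deeper column (depth z_c below the surface of column 1) and equate Σ ρ_i t_i down to z_c; mantle fills any gap and the z_c terms cancel.
Column 1: 27.4×2.676 + (z_c − 27.4)×3.302
Column 2: 0.523×0 + 1.05×2.326 + x×2.746 + (z_c − 0.523 − 1.05 − x)×3.302
The z_c×3.302 term appears on both sides and cancels. Collect the known terms of each column as K = Σ(ρt)_known − 3.302 × (depth of known layers): K_1 = 73.3224 − 3.302×27.4 = −17.1524; K_2 = 2.4423 − 3.302×(0.523 + 1.05) = −2.751746.
Balance: K_1 = K_2 − x×(3.302 − 2.746), so x = (K_2 − K_1)/(3.302 − 2.746) = 14.4007/0.556 = 25.9 km.

25.9 km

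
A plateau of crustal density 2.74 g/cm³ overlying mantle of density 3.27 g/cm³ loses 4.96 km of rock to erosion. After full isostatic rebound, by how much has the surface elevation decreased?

0.804 km

Rebound u = e ρ_c/ρ_m = 4.96 km × 2.74/3.27 = 4.156 km.
Net surface drop = e − u = 4.96 km − 4.156 km = e (ρ_m − ρ_c)/ρ_m = 0.804 km.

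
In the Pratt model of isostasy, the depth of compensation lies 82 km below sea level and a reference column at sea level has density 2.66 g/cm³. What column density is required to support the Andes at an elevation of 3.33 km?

Pratt balance: ρ_ref D = ρ (D + h).
ρ = ρ_ref D/(D + h) = 2.66 × 82 km/(82 km + 3.33 km) = 2.56 g/cm³.

2.56 g/cm³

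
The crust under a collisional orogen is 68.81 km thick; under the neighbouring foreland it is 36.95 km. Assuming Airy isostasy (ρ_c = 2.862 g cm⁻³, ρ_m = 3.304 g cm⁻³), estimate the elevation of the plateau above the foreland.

4.26 km

Excess crust Δ = 68.81 km − 36.95 km = 31.86 km, split between elevation h and root r with h + r = Δ.
Airy balance ρ_c h = (ρ_m − ρ_c) r gives r = h ρ_c/(ρ_m − ρ_c), so h (1 + ρ_c/(ρ_m − ρ_c)) = Δ, i.e. h = Δ (ρ_m − ρ_c)/ρ_m.
h = 31.86 km × 0.442/3.304 = 4.26 km.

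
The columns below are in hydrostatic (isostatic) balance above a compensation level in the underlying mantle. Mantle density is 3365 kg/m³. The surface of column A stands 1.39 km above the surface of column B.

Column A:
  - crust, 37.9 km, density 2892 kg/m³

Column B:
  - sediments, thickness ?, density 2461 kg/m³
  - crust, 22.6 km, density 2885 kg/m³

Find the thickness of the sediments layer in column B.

2.66 km

Take the compensation level at the base of the deeper column (depth z_c below the surface of column A) and equate Σ ρ_i t_i down to z_c; mantle fills any gap and the z_c terms cancel.
Column A: 37.9×2892 + (z_c − 37.9)×3365
Column B: 1.39×0 + x×2461 + 22.6×2885 + (z_c − 1.39 − 22.6 − x)×3365
The z_c×3365 term appears on both sides and cancels. Collect the known terms of each column as K = Σ(ρt)_known − 3365 × (depth of known layers): K_A = 109606.8 − 3365×37.9 = −17926.7; K_B = 65201 − 3365×(1.39 + 22.6) = −15525.35.
Balance: K_A = K_B − x×(3365 − 2461), so x = (K_B − K_A)/(3365 − 2461) = 2401.35/904 = 2.66 km.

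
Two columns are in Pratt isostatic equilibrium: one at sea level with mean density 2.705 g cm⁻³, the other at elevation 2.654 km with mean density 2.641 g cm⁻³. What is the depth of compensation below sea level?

110 km

ρ_ref D = ρ (D + h) → D (ρ_ref − ρ) = ρ h.
D = ρ h/(ρ_ref − ρ) = 2.641 × 2.654 km/(2.705 − 2.641) = 110 km.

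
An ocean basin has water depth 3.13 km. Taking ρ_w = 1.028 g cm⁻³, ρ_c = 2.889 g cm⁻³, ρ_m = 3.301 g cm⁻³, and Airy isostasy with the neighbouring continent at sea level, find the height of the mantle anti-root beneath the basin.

For local isostatic compensation: replacing crust with seawater at the top is compensated by replacing crust with mantle at the base: d (ρ_c − ρ_w) = a (ρ_m − ρ_c).
a = d (ρ_c − ρ_w)/(ρ_m − ρ_c) = 3.13 km × 1.861/0.412 = 14.1 km.

14.1 km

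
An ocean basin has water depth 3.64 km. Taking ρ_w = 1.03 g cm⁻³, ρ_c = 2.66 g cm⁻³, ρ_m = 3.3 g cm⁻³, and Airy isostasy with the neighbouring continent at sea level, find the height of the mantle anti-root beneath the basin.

Balancing pressure at the compensation depth: replacing crust with seawater at the top is compensated by replacing crust with mantle at the base: d (ρ_c − ρ_w) = a (ρ_m − ρ_c).
a = d (ρ_c − ρ_w)/(ρ_m − ρ_c) = 3.64 km × 1.63/0.64 = 9.27 km.

9.27 km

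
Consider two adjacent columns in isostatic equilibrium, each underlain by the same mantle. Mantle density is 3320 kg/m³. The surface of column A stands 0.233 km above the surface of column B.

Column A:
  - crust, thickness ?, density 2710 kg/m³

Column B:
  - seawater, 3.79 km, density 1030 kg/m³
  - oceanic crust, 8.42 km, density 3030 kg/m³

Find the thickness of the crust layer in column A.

Take the compensation level at the base of the deeper column (depth z_c below the surface of column A) and equate Σ ρ_i t_i down to z_c; mantle fills any gap and the z_c terms cancel.
Column A: x×2710 + (z_c − 0 − x)×3320
Column B: 0.233×0 + 3.79×1030 + 8.42×3030 + (z_c − 0.233 − 12.21)×3320
The z_c×3320 term appears on both sides and cancels. Collect the known terms of each column as K = Σ(ρt)_known − 3320 × (depth of known layers): K_A = 0 − 3320×0 = 0; K_B = 29416.3 − 3320×(0.233 + 12.21) = −11894.46.
Balance: K_A − x×(3320 − 2710) = K_B, so x = (K_A − K_B)/(3320 − 2710) = 11894.5/610 = 19.5 km.

19.5 km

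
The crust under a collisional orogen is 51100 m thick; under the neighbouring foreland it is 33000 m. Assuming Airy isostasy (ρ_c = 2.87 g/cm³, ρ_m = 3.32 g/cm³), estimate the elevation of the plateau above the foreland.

2450 m

Excess crust Δ = 51100 m − 33000 m = 18100 m, split between elevation h and root r with h + r = Δ.
Airy balance ρ_c h = (ρ_m − ρ_c) r gives r = h ρ_c/(ρ_m − ρ_c), so h (1 + ρ_c/(ρ_m − ρ_c)) = Δ, i.e. h = Δ (ρ_m − ρ_c)/ρ_m.
h = 18100 m × 0.45/3.32 = 2450 m.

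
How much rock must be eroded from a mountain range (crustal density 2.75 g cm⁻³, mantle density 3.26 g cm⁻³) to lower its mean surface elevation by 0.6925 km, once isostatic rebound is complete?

Net drop Δ = e − u = e − e ρ_c/ρ_m = e (ρ_m − ρ_c)/ρ_m.
e = Δ ρ_m/(ρ_m − ρ_c) = 0.6925 km × 3.26/0.51 = 4.43 km.

4.43 km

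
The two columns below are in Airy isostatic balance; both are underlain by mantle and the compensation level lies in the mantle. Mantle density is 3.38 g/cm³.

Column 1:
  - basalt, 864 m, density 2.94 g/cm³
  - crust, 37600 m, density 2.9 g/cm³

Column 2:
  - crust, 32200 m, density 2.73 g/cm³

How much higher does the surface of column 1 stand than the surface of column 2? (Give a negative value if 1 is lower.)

For any compensation level in the mantle, the mantle terms cancel and isostasy reduces to e = (Σt_1 − Σt_2) − (Σ(ρt)_1 − Σ(ρt)_2) / ρ_m.
Σt_1 = 38464 m; Σt_2 = 32200 m; Σ(ρt)_1 = 111580.16; Σ(ρt)_2 = 87906 (in m·g/cm³).
e = (38464 − 32200) − (111580.16 − 87906) / 3.38 = −740 m.

−740 m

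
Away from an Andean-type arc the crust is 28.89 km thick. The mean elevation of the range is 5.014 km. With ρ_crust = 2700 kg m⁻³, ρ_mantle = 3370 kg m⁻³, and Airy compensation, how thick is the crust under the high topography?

54.1 km

Root depth r = h ρ_c / (ρ_m − ρ_c) = 5.014 km × 2700 / 670 = 20.21 km.
Total thickness = T + h + r = 28.89 km + 5.014 km + 20.21 km = 54.1 km.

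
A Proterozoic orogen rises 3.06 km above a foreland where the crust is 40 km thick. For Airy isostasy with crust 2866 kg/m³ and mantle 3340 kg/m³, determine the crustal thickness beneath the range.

Root depth r = h ρ_c / (ρ_m − ρ_c) = 3.06 km × 2866 / 474 = 18.5 km.
Total thickness = T + h + r = 40 km + 3.06 km + 18.5 km = 61.6 km.

61.6 km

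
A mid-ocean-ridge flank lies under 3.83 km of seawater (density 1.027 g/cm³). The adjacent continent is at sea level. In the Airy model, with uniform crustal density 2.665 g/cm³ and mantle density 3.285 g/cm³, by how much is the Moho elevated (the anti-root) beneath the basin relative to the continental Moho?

10.1 km

For local isostatic compensation: replacing crust with seawater at the top is compensated by replacing crust with mantle at the base: d (ρ_c − ρ_w) = a (ρ_m − ρ_c).
a = d (ρ_c − ρ_w)/(ρ_m − ρ_c) = 3.83 km × 1.638/0.62 = 10.1 km.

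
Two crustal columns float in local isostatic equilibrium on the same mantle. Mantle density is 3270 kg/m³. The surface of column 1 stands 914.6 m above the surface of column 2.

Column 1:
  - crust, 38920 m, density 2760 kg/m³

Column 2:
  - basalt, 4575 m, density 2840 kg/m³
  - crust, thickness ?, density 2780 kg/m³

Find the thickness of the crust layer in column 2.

30400 m

Take the compensation level at the base of the deeper column (depth z_c below the surface of column 1) and equate Σ ρ_i t_i down to z_c; mantle fills any gap and the z_c terms cancel.
Column 1: 38920×2760 + (z_c − 38920)×3270
Column 2: 914.6×0 + 4575×2840 + x×2780 + (z_c − 914.6 − 4575 − x)×3270
The z_c×3270 term appears on both sides and cancels. Collect the known terms of each column as K = Σ(ρt)_known − 3270 × (depth of known layers): K_1 = 107419200 − 3270×38920 = −19849200; K_2 = 12993000 − 3270×(914.6 + 4575) = −4957992.
Balance: K_1 = K_2 − x×(3270 − 2780), so x = (K_2 − K_1)/(3270 − 2780) = 14891200/490 = 30400 m.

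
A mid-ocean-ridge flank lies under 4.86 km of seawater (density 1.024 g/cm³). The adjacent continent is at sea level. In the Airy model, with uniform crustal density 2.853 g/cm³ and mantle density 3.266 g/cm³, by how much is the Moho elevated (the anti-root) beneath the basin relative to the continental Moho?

21.5 km

Equating mass per unit area of the two columns: replacing crust with seawater at the top is compensated by replacing crust with mantle at the base: d (ρ_c − ρ_w) = a (ρ_m − ρ_c).
a = d (ρ_c − ρ_w)/(ρ_m − ρ_c) = 4.86 km × 1.829/0.413 = 21.5 km.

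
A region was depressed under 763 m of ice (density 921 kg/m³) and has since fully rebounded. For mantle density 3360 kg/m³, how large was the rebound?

Removing the load lets mantle flow back in; uplift u satisfies ρ_ice t = ρ_m u.
u = t ρ_ice/ρ_m = 763 m × 921/3360 = 209 m.

209 m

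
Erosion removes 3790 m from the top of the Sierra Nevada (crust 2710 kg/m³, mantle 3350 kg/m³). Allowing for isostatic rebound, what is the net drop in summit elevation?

724 m

Rebound u = e ρ_c/ρ_m = 3790 m × 2710/3350 = 3066 m.
Net surface drop = e − u = 3790 m − 3066 m = e (ρ_m − ρ_c)/ρ_m = 724 m.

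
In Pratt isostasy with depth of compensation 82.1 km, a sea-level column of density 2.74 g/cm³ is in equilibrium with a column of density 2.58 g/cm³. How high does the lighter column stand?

ρ_ref D = ρ (D + h) → h = D (ρ_ref − ρ)/ρ.
h = 82.1 km × (2.74 − 2.58)/2.58 = 5.09 km.

5.09 km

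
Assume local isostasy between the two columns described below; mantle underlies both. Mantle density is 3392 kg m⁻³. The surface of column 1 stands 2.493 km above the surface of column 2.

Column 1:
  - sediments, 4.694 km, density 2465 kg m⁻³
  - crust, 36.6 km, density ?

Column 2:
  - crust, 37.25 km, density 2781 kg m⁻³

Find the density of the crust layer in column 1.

2660 kg m⁻³

Take the compensation level at the base of the deeper column (depth z_c below the surface of column 1) and equate Σ ρ_i t_i down to z_c; mantle fills any gap and the z_c terms cancel.
Column 1: 4.694×2465 + 36.6×ρ + (z_c − 41.294)×3392
Column 2: 2.493×0 + 37.25×2781 + (z_c − 2.493 − 37.25)×3392
The z_c×3392 term appears on both sides and cancels. Collect the known terms of each column as K = Σ(ρt)_known − 3392 × (depth of known layers): K_1 = 11570.71 − 3392×41.294 = −128498.538; K_2 = 103592.25 − 3392×(2.493 + 37.25) = −31216.006.
Balance: K_1 + 36.6×ρ = K_2, so ρ = (K_2 − K_1)/36.6 = 97282.5/36.6 = 2660 kg m⁻³.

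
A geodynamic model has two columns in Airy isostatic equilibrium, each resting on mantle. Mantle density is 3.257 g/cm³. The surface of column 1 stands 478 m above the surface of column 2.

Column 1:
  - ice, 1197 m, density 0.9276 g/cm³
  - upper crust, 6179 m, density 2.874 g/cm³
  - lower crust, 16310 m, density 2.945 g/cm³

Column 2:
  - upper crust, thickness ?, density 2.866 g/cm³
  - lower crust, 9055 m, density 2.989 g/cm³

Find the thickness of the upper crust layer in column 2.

Take the compensation level at the base of the deeper column (depth z_c below the surface of column 1) and equate Σ ρ_i t_i down to z_c; mantle fills any gap and the z_c terms cancel.
Column 1: 1197×0.9276 + 6179×2.874 + 16310×2.945 + (z_c − 23686)×3.257
Column 2: 478×0 + x×2.866 + 9055×2.989 + (z_c − 478 − 9055 − x)×3.257
The z_c×3.257 term appears on both sides and cancels. Collect the known terms of each column as K = Σ(ρt)_known − 3.257 × (depth of known layers): K_1 = 66901.7332 − 3.257×23686 = −10243.5688; K_2 = 27065.395 − 3.257×(478 + 9055) = −3983.586.
Balance: K_1 = K_2 − x×(3.257 − 2.866), so x = (K_2 − K_1)/(3.257 − 2.866) = 6259.98/0.391 = 16000 m.

16000 m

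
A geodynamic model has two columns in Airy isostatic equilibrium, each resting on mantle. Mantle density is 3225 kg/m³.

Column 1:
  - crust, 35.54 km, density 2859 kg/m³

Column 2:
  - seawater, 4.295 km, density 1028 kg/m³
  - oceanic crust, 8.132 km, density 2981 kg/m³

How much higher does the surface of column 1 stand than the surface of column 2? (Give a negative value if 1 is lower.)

For any compensation level in the mantle, the mantle terms cancel and isostasy reduces to e = (Σt_1 − Σt_2) − (Σ(ρt)_1 − Σ(ρt)_2) / ρ_m.
Σt_1 = 35.54 km; Σt_2 = 12.427 km; Σ(ρt)_1 = 101608.86; Σ(ρt)_2 = 28656.752 (in km·kg/m³).
e = (35.54 − 12.427) − (101608.86 − 28656.752) / 3225 = 0.492 km.

0.492 km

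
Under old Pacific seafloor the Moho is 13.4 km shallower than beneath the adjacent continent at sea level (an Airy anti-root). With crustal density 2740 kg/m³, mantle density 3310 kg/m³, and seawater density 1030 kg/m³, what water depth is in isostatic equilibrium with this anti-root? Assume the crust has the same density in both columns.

4.47 km

Replacing a thickness d of crust by seawater at the top must be balanced by replacing crust with mantle at the base: d (ρ_c − ρ_w) = a (ρ_m − ρ_c).
d = a (ρ_m − ρ_c)/(ρ_c − ρ_w) = 13.4 km × 570/1710 = 4.47 km.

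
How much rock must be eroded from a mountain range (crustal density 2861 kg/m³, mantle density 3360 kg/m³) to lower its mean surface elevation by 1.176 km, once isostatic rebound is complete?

7.92 km

Net drop Δ = e − u = e − e ρ_c/ρ_m = e (ρ_m − ρ_c)/ρ_m.
e = Δ ρ_m/(ρ_m − ρ_c) = 1.176 km × 3360/499 = 7.92 km.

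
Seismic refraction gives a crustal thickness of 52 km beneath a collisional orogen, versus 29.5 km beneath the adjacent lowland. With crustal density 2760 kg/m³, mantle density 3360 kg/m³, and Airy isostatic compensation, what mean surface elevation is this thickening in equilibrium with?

4.02 km

Excess crust Δ = 52 km − 29.5 km = 22.5 km, split between elevation h and root r with h + r = Δ.
Airy balance ρ_c h = (ρ_m − ρ_c) r gives r = h ρ_c/(ρ_m − ρ_c), so h (1 + ρ_c/(ρ_m − ρ_c)) = Δ, i.e. h = Δ (ρ_m − ρ_c)/ρ_m.
h = 22.5 km × 600/3360 = 4.02 km.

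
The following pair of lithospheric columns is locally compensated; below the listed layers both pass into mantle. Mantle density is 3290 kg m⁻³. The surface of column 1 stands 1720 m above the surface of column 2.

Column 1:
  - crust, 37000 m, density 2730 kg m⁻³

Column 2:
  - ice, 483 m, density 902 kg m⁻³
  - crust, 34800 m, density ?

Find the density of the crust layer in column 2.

2890 kg m⁻³

Take the compensation level at the base of the deeper column (depth z_c below the surface of column 1) and equate Σ ρ_i t_i down to z_c; mantle fills any gap and the z_c terms cancel.
Column 1: 37000×2730 + (z_c − 37000)×3290
Column 2: 1720×0 + 483×902 + 34800×ρ + (z_c − 1720 − 35283)×3290
The z_c×3290 term appears on both sides and cancels. Collect the known terms of each column as K = Σ(ρt)_known − 3290 × (depth of known layers): K_1 = 101010000 − 3290×37000 = −20720000; K_2 = 435666 − 3290×(1720 + 35283) = −121304204.
Balance: K_1 = K_2 + 34800×ρ, so ρ = (K_1 − K_2)/34800 = 100584000/34800 = 2890 kg m⁻³.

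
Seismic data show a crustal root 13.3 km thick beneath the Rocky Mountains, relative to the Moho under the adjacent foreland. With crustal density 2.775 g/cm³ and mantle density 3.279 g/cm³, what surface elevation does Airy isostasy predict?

Isostatic balance requires: ρ_c h = (ρ_m − ρ_c) r.
h = r (ρ_m − ρ_c) / ρ_c = 13.3 km × (3.279 − 2.775) / 2.775 = 2.42 km.

2.42 km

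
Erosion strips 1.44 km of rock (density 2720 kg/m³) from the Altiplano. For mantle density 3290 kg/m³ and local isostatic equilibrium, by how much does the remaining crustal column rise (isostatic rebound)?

1.19 km

Unloading: uplift u = e ρ_c/ρ_m = 1.44 km × 2720/3290 = 1.19 km.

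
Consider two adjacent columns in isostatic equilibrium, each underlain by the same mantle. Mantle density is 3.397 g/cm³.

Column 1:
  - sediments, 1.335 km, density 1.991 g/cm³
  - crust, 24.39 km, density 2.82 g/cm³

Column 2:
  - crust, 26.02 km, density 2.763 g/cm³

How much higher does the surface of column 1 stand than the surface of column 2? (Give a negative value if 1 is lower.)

−0.161 km

For any compensation level in the mantle, the mantle terms cancel and isostasy reduces to e = (Σt_1 − Σt_2) − (Σ(ρt)_1 − Σ(ρt)_2) / ρ_m.
Σt_1 = 25.725 km; Σt_2 = 26.02 km; Σ(ρt)_1 = 71.437785; Σ(ρt)_2 = 71.89326 (in km·g/cm³).
e = (25.725 − 26.02) − (71.437785 − 71.89326) / 3.397 = −0.161 km.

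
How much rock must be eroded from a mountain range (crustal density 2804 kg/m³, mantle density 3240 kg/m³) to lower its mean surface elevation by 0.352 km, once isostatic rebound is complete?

2.62 km

Net drop Δ = e − u = e − e ρ_c/ρ_m = e (ρ_m − ρ_c)/ρ_m.
e = Δ ρ_m/(ρ_m − ρ_c) = 0.352 km × 3240/436 = 2.62 km.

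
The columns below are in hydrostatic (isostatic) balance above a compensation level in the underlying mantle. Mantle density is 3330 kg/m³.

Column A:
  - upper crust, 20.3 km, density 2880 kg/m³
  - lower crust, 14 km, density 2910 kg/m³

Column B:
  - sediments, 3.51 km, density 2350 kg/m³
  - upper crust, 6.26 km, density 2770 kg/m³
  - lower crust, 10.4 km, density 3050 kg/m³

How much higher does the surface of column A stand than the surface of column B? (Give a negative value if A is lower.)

For any compensation level in the mantle, the mantle terms cancel and isostasy reduces to e = (Σt_A − Σt_B) − (Σ(ρt)_A − Σ(ρt)_B) / ρ_m.
Σt_A = 34.3 km; Σt_B = 20.17 km; Σ(ρt)_A = 99204; Σ(ρt)_B = 57308.7 (in km·kg/m³).
e = (34.3 − 20.17) − (99204 − 57308.7) / 3330 = 1.55 km.

1.55 km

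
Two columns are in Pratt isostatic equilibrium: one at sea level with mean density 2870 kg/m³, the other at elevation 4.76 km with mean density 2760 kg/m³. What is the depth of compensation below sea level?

119 km

ρ_ref D = ρ (D + h) → D (ρ_ref − ρ) = ρ h.
D = ρ h/(ρ_ref − ρ) = 2760 × 4.76 km/(2870 − 2760) = 119 km.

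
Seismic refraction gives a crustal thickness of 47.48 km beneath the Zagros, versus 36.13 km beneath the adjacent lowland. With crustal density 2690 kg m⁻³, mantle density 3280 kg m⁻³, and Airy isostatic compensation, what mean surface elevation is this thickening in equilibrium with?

Excess crust Δ = 47.48 km − 36.13 km = 11.35 km, split between elevation h and root r with h + r = Δ.
Airy balance ρ_c h = (ρ_m − ρ_c) r gives r = h ρ_c/(ρ_m − ρ_c), so h (1 + ρ_c/(ρ_m − ρ_c)) = Δ, i.e. h = Δ (ρ_m − ρ_c)/ρ_m.
h = 11.35 km × 590/3280 = 2.04 km.

2.04 km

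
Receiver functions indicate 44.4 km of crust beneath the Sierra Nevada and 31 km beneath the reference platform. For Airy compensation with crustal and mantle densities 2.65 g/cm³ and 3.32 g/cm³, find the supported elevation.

2.7 km

Excess crust Δ = 44.4 km − 31 km = 13.4 km, split between elevation h and root r with h + r = Δ.
Airy balance ρ_c h = (ρ_m − ρ_c) r gives r = h ρ_c/(ρ_m − ρ_c), so h (1 + ρ_c/(ρ_m − ρ_c)) = Δ, i.e. h = Δ (ρ_m − ρ_c)/ρ_m.
h = 13.4 km × 0.67/3.32 = 2.7 km.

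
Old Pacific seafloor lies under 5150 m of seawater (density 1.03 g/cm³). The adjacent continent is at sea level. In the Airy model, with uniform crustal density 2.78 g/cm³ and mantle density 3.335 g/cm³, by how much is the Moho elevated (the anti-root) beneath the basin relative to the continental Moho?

16200 m

By Archimedes' principle applied to the lithosphere: replacing crust with seawater at the top is compensated by replacing crust with mantle at the base: d (ρ_c − ρ_w) = a (ρ_m − ρ_c).
a = d (ρ_c − ρ_w)/(ρ_m − ρ_c) = 5150 m × 1.75/0.555 = 16200 m.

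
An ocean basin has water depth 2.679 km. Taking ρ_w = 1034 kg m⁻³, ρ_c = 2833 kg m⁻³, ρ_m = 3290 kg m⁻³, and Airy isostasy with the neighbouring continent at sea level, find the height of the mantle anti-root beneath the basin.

10.5 km

By Archimedes' principle applied to the lithosphere: replacing crust with seawater at the top is compensated by replacing crust with mantle at the base: d (ρ_c − ρ_w) = a (ρ_m − ρ_c).
a = d (ρ_c − ρ_w)/(ρ_m − ρ_c) = 2.679 km × 1799/457 = 10.5 km.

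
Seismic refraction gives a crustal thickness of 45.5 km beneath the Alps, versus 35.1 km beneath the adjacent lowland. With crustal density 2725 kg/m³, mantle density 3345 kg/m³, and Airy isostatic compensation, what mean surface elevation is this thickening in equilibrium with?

Excess crust Δ = 45.5 km − 35.1 km = 10.4 km, split between elevation h and root r with h + r = Δ.
Airy balance ρ_c h = (ρ_m − ρ_c) r gives r = h ρ_c/(ρ_m − ρ_c), so h (1 + ρ_c/(ρ_m − ρ_c)) = Δ, i.e. h = Δ (ρ_m − ρ_c)/ρ_m.
h = 10.4 km × 620/3345 = 1.93 km.

1.93 km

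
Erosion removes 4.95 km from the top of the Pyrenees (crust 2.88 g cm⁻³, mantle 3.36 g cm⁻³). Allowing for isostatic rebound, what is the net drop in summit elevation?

Rebound u = e ρ_c/ρ_m = 4.95 km × 2.88/3.36 = 4.243 km.
Net surface drop = e − u = 4.95 km − 4.243 km = e (ρ_m − ρ_c)/ρ_m = 0.707 km.

0.707 km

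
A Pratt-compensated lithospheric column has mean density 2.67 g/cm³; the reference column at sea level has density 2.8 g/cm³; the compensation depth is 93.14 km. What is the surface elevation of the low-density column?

ρ_ref D = ρ (D + h) → h = D (ρ_ref − ρ)/ρ.
h = 93.14 km × (2.8 − 2.67)/2.67 = 4.53 km.

4.53 km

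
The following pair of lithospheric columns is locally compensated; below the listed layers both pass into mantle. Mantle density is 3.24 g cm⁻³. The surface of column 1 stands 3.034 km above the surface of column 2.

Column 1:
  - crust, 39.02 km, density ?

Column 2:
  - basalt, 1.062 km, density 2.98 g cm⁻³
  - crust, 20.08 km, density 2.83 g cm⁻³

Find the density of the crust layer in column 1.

2.77 g cm⁻³

Take the compensation level at the base of the deeper column (depth z_c below the surface of column 1) and equate Σ ρ_i t_i down to z_c; mantle fills any gap and the z_c terms cancel.
Column 1: 39.02×ρ + (z_c − 39.02)×3.24
Column 2: 3.034×0 + 1.062×2.98 + 20.08×2.83 + (z_c − 3.034 − 21.142)×3.24
The z_c×3.24 term appears on both sides and cancels. Collect the known terms of each column as K = Σ(ρt)_known − 3.24 × (depth of known layers): K_1 = 0 − 3.24×39.02 = −126.4248; K_2 = 59.99116 − 3.24×(3.034 + 21.142) = −18.33908.
Balance: K_1 + 39.02×ρ = K_2, so ρ = (K_2 − K_1)/39.02 = 108.086/39.02 = 2.77 g cm⁻³.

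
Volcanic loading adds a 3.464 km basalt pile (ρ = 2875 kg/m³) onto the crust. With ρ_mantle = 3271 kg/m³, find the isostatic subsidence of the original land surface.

3.04 km

Subaerial loading: s = t ρ_load / ρ_m.
s = 3.464 km × 2875/3271 = 3.04 km.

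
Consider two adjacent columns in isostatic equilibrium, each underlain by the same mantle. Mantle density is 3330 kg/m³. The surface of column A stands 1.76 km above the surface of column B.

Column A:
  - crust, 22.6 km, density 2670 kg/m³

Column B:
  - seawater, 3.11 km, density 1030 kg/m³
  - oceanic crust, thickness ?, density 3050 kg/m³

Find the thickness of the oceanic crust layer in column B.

Take the compensation level at the base of the deeper column (depth z_c below the surface of column A) and equate Σ ρ_i t_i down to z_c; mantle fills any gap and the z_c terms cancel.
Column A: 22.6×2670 + (z_c − 22.6)×3330
Column B: 1.76×0 + 3.11×1030 + x×3050 + (z_c − 1.76 − 3.11 − x)×3330
The z_c×3330 term appears on both sides and cancels. Collect the known terms of each column as K = Σ(ρt)_known − 3330 × (depth of known layers): K_A = 60342 − 3330×22.6 = −14916; K_B = 3203.3 − 3330×(1.76 + 3.11) = −13013.8.
Balance: K_A = K_B − x×(3330 − 3050), so x = (K_B − K_A)/(3330 − 3050) = 1902.2/280 = 6.79 km.

6.79 km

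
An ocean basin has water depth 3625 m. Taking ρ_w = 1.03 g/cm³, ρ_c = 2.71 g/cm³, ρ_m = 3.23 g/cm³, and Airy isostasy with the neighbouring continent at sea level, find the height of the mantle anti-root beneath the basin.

11700 m

For local isostatic compensation: replacing crust with seawater at the top is compensated by replacing crust with mantle at the base: d (ρ_c − ρ_w) = a (ρ_m − ρ_c).
a = d (ρ_c − ρ_w)/(ρ_m − ρ_c) = 3625 m × 1.68/0.52 = 11700 m.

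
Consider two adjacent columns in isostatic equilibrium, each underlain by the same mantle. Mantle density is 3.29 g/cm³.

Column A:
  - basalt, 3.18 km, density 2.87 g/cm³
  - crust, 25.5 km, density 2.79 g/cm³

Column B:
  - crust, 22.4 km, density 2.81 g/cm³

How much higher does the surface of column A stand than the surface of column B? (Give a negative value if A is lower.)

1.01 km

For any compensation level in the mantle, the mantle terms cancel and isostasy reduces to e = (Σt_A − Σt_B) − (Σ(ρt)_A − Σ(ρt)_B) / ρ_m.
Σt_A = 28.68 km; Σt_B = 22.4 km; Σ(ρt)_A = 80.2716; Σ(ρt)_B = 62.944 (in km·g/cm³).
e = (28.68 − 22.4) − (80.2716 − 62.944) / 3.29 = 1.01 km.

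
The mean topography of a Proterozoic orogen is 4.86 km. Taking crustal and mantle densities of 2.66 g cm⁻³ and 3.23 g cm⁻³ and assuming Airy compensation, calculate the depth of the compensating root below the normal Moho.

22.7 km

In Airy isostatic equilibrium: the weight of the topography is balanced by the buoyancy of the root, ρ_c h = (ρ_m − ρ_c) r.
r = h · ρ_c / (ρ_m − ρ_c) = 4.86 km × 2.66 / (3.23 − 2.66) = 22.7 km.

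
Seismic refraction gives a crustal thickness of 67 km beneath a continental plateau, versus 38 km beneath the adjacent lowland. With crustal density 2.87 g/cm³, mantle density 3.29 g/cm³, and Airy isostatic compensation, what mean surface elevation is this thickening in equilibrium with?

Excess crust Δ = 67 km − 38 km = 29 km, split between elevation h and root r with h + r = Δ.
Airy balance ρ_c h = (ρ_m − ρ_c) r gives r = h ρ_c/(ρ_m − ρ_c), so h (1 + ρ_c/(ρ_m − ρ_c)) = Δ, i.e. h = Δ (ρ_m − ρ_c)/ρ_m.
h = 29 km × 0.42/3.29 = 3.7 km.

3.7 km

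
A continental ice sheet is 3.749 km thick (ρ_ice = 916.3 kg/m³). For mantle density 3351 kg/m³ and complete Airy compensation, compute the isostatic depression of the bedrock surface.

Isostatic balance requires: the ice load ρ_ice t is balanced by mantle displaced below, ρ_m s.
s = t ρ_ice / ρ_m = 3.749 km × 916.3/3351 = 1.03 km.

1.03 km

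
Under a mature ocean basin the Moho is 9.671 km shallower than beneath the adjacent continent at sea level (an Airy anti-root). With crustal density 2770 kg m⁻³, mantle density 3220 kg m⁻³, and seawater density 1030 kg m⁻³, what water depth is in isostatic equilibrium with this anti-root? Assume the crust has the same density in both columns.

2.5 km

Replacing a thickness d of crust by seawater at the top must be balanced by replacing crust with mantle at the base: d (ρ_c − ρ_w) = a (ρ_m − ρ_c).
d = a (ρ_m − ρ_c)/(ρ_c − ρ_w) = 9.671 km × 450/1740 = 2.5 km.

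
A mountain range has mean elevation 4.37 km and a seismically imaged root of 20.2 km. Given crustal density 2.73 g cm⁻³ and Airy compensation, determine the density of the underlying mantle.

Airy balance: ρ_c h = (ρ_m − ρ_c) r → ρ_m = ρ_c (1 + h/r).
ρ_m = 2.73 × (1 + 4.37 km/20.2 km) = 3.32 g cm⁻³.

3.32 g cm⁻³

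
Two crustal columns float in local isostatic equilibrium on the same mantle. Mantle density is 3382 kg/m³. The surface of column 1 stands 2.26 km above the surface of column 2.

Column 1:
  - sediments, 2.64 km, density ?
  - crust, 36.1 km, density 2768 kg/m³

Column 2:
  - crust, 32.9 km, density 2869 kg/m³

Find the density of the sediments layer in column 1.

Take the compensation level at the base of the deeper column (depth z_c below the surface of column 1) and equate Σ ρ_i t_i down to z_c; mantle fills any gap and the z_c terms cancel.
Column 1: 2.64×ρ + 36.1×2768 + (z_c − 38.74)×3382
Column 2: 2.26×0 + 32.9×2869 + (z_c − 2.26 − 32.9)×3382
The z_c×3382 term appears on both sides and cancels. Collect the known terms of each column as K = Σ(ρt)_known − 3382 × (depth of known layers): K_1 = 99924.8 − 3382×38.74 = −31093.88; K_2 = 94390.1 − 3382×(2.26 + 32.9) = −24521.02.
Balance: K_1 + 2.64×ρ = K_2, so ρ = (K_2 − K_1)/2.64 = 6572.86/2.64 = 2490 kg/m³.

2490 kg/m³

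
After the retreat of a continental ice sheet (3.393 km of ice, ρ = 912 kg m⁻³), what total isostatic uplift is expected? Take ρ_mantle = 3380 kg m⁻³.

0.916 km

Removing the load lets mantle flow back in; uplift u satisfies ρ_ice t = ρ_m u.
u = t ρ_ice/ρ_m = 3.393 km × 912/3380 = 0.916 km.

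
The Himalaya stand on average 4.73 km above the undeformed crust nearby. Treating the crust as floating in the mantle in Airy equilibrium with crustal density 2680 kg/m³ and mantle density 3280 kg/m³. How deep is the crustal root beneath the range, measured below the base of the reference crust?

By Archimedes' principle applied to the lithosphere: the weight of the topography is balanced by the buoyancy of the root, ρ_c h = (ρ_m − ρ_c) r.
r = h · ρ_c / (ρ_m − ρ_c) = 4.73 km × 2680 / (3280 − 2680) = 21.1 km.

21.1 km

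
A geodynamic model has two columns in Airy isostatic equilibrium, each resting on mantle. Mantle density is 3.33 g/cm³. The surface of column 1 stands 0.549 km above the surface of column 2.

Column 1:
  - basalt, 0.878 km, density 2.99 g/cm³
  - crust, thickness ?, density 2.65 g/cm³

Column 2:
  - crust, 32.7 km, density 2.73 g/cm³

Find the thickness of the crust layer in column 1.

31.1 km

Take the compensation level at the base of the deeper column (depth z_c below the surface of column 1) and equate Σ ρ_i t_i down to z_c; mantle fills any gap and the z_c terms cancel.
Column 1: 0.878×2.99 + x×2.65 + (z_c − 0.878 − x)×3.33
Column 2: 0.549×0 + 32.7×2.73 + (z_c − 0.549 − 32.7)×3.33
The z_c×3.33 term appears on both sides and cancels. Collect the known terms of each column as K = Σ(ρt)_known − 3.33 × (depth of known layers): K_1 = 2.62522 − 3.33×0.878 = −0.29852; K_2 = 89.271 − 3.33×(0.549 + 32.7) = −21.44817.
Balance: K_1 − x×(3.33 − 2.65) = K_2, so x = (K_1 − K_2)/(3.33 − 2.65) = 21.1496/0.68 = 31.1 km.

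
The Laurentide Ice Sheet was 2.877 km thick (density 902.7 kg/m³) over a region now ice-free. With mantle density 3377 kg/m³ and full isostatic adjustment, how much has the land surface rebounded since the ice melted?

Removing the load lets mantle flow back in; uplift u satisfies ρ_ice t = ρ_m u.
u = t ρ_ice/ρ_m = 2.877 km × 902.7/3377 = 0.769 km.

0.769 km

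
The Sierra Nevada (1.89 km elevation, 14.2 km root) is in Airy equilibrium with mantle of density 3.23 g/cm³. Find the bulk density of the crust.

ρ_c h = (ρ_m − ρ_c) r → ρ_c (h + r) = ρ_m r → ρ_c = ρ_m r / (h + r).
ρ_c = 3.23 × 14.2 km / (1.89 km + 14.2 km) = 2.85 g/cm³.

2.85 g/cm³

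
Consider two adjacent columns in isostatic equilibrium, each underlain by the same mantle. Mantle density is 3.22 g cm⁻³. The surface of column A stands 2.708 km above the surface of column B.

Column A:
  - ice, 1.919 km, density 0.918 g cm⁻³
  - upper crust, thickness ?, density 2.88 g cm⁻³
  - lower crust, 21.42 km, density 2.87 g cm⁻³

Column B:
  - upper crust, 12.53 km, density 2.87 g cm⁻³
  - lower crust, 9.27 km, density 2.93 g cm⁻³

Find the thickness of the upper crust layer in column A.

Take the compensation level at the base of the deeper column (depth z_c below the surface of column A) and equate Σ ρ_i t_i down to z_c; mantle fills any gap and the z_c terms cancel.
Column A: 1.919×0.918 + x×2.88 + 21.42×2.87 + (z_c − 23.339 − x)×3.22
Column B: 2.708×0 + 12.53×2.87 + 9.27×2.93 + (z_c − 2.708 − 21.8)×3.22
The z_c×3.22 term appears on both sides and cancels. Collect the known terms of each column as K = Σ(ρt)_known − 3.22 × (depth of known layers): K_A = 63.237042 − 3.22×23.339 = −11.914538; K_B = 63.1222 − 3.22×(2.708 + 21.8) = −15.79356.
Balance: K_A − x×(3.22 − 2.88) = K_B, so x = (K_A − K_B)/(3.22 − 2.88) = 3.87902/0.34 = 11.4 km.

11.4 km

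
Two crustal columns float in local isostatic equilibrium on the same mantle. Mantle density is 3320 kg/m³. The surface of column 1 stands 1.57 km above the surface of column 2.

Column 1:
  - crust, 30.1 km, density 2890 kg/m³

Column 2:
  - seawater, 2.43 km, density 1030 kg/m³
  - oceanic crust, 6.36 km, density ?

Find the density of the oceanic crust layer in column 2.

2980 kg/m³

Take the compensation level at the base of the deeper column (depth z_c below the surface of column 1) and equate Σ ρ_i t_i down to z_c; mantle fills any gap and the z_c terms cancel.
Column 1: 30.1×2890 + (z_c − 30.1)×3320
Column 2: 1.57×0 + 2.43×1030 + 6.36×ρ + (z_c − 1.57 − 8.79)×3320
The z_c×3320 term appears on both sides and cancels. Collect the known terms of each column as K = Σ(ρt)_known − 3320 × (depth of known layers): K_1 = 86989 − 3320×30.1 = −12943; K_2 = 2502.9 − 3320×(1.57 + 8.79) = −31892.3.
Balance: K_1 = K_2 + 6.36×ρ, so ρ = (K_1 − K_2)/6.36 = 18949.3/6.36 = 2980 kg/m³.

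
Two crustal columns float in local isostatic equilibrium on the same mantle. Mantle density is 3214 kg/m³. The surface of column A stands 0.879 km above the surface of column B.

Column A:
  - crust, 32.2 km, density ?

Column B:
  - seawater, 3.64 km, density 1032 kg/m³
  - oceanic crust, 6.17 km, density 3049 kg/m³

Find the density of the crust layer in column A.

2850 kg/m³

Take the compensation level at the base of the deeper column (depth z_c below the surface of column A) and equate Σ ρ_i t_i down to z_c; mantle fills any gap and the z_c terms cancel.
Column A: 32.2×ρ + (z_c − 32.2)×3214
Column B: 0.879×0 + 3.64×1032 + 6.17×3049 + (z_c − 0.879 − 9.81)×3214
The z_c×3214 term appears on both sides and cancels. Collect the known terms of each column as K = Σ(ρt)_known − 3214 × (depth of known layers): K_A = 0 − 3214×32.2 = −103490.8; K_B = 22568.81 − 3214×(0.879 + 9.81) = −11785.636.
Balance: K_A + 32.2×ρ = K_B, so ρ = (K_B − K_A)/32.2 = 91705.2/32.2 = 2850 kg/m³.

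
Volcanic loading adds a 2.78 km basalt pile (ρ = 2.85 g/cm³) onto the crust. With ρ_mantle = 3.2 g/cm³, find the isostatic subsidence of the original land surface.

2.48 km

Subaerial loading: s = t ρ_load / ρ_m.
s = 2.78 km × 2.85/3.2 = 2.48 km.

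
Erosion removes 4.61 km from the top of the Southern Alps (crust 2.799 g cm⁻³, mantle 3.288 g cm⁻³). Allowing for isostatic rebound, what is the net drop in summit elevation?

0.686 km

Rebound u = e ρ_c/ρ_m = 4.61 km × 2.799/3.288 = 3.924 km.
Net surface drop = e − u = 4.61 km − 3.924 km = e (ρ_m − ρ_c)/ρ_m = 0.686 km.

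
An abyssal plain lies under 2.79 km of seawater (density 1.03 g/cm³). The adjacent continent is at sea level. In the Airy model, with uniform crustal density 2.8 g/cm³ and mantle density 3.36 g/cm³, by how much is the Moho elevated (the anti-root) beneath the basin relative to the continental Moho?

Isostatic balance requires: replacing crust with seawater at the top is compensated by replacing crust with mantle at the base: d (ρ_c − ρ_w) = a (ρ_m − ρ_c).
a = d (ρ_c − ρ_w)/(ρ_m − ρ_c) = 2.79 km × 1.77/0.56 = 8.82 km.

8.82 km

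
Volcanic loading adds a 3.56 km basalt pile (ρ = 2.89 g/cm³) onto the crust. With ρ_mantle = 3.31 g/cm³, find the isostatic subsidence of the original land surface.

3.11 km

Subaerial loading: s = t ρ_load / ρ_m.
s = 3.56 km × 2.89/3.31 = 3.11 km.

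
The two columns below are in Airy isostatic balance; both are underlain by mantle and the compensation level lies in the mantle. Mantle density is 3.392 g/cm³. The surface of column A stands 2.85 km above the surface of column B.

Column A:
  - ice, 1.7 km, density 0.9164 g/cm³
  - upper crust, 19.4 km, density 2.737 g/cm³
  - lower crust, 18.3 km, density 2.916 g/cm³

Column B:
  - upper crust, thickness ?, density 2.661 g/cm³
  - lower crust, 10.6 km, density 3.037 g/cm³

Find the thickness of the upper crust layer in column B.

Take the compensation level at the base of the deeper column (depth z_c below the surface of column A) and equate Σ ρ_i t_i down to z_c; mantle fills any gap and the z_c terms cancel.
Column A: 1.7×0.9164 + 19.4×2.737 + 18.3×2.916 + (z_c − 39.4)×3.392
Column B: 2.85×0 + x×2.661 + 10.6×3.037 + (z_c − 2.85 − 10.6 − x)×3.392
The z_c×3.392 term appears on both sides and cancels. Collect the known terms of each column as K = Σ(ρt)_known − 3.392 × (depth of known layers): K_A = 108.01848 − 3.392×39.4 = −25.62632; K_B = 32.1922 − 3.392×(2.85 + 10.6) = −13.4302.
Balance: K_A = K_B − x×(3.392 − 2.661), so x = (K_B − K_A)/(3.392 − 2.661) = 12.1961/0.731 = 16.7 km.

16.7 km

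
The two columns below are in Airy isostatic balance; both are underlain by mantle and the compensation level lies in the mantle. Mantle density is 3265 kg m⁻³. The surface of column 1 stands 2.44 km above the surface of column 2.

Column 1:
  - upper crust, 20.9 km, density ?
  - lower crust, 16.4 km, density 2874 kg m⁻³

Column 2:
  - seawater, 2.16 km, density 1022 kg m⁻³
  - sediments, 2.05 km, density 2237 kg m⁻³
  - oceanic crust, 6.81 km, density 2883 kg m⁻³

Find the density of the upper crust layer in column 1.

2730 kg m⁻³

Take the compensation level at the base of the deeper column (depth z_c below the surface of column 1) and equate Σ ρ_i t_i down to z_c; mantle fills any gap and the z_c terms cancel.
Column 1: 20.9×ρ + 16.4×2874 + (z_c − 37.3)×3265
Column 2: 2.44×0 + 2.16×1022 + 2.05×2237 + 6.81×2883 + (z_c − 2.44 − 11.02)×3265
The z_c×3265 term appears on both sides and cancels. Collect the known terms of each column as K = Σ(ρt)_known − 3265 × (depth of known layers): K_1 = 47133.6 − 3265×37.3 = −74650.9; K_2 = 26426.6 − 3265×(2.44 + 11.02) = −17520.3.
Balance: K_1 + 20.9×ρ = K_2, so ρ = (K_2 − K_1)/20.9 = 57130.6/20.9 = 2730 kg m⁻³.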